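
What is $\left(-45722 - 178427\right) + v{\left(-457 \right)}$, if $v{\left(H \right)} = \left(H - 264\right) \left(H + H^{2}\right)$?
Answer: $-150474781$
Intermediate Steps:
$v{\left(H \right)} = \left(-264 + H\right) \left(H + H^{2}\right)$
$\left(-45722 - 178427\right) + v{\left(-457 \right)} = \left(-45722 - 178427\right) - 457 \left(-264 + \left(-457\right)^{2} - -120191\right) = -224149 - 457 \left(-264 + 208849 + 120191\right) = -224149 - 150250632 = -150474781$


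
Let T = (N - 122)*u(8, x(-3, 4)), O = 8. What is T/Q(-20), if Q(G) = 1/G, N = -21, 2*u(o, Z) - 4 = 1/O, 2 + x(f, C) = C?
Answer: 23595/4 ≈ 5898.8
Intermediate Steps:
x(f, C) = -2 + C
u(o, Z) = 33/16 (u(o, Z) = 2 + (1/2)/8 = 2 + (1/2)*(1/8) = 2 + 1/16 = 33/16)
T = -4719/16 (T = (-21 - 122)*(33/16) = -143*33/16 = -4719/16 ≈ -294.94)
T/Q(-20) = -4719/(16*(1/(-20))) = -4719/(16*(-1/20)) = -4719/16*(-20) = 23595/4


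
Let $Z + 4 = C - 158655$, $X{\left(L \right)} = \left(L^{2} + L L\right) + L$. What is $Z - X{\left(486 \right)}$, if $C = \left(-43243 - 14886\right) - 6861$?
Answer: $-696527$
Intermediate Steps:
$C = -64990$ ($C = -58129 - 6861 = -64990$)
$X{\left(L \right)} = L + 2 L^{2}$ ($X{\left(L \right)} = \left(L^{2} + L^{2}\right) + L = 2 L^{2} + L = L + 2 L^{2}$)
$Z = -223649$ ($Z = -4 - 223645 = -223649$)
$Z - X{\left(486 \right)} = -223649 - 486 \left(1 + 2 \cdot 486\right) = -223649 - 486 \left(1 + 972\right) = -223649 - 486 \cdot 973 = -223649 - 472878 = -696527$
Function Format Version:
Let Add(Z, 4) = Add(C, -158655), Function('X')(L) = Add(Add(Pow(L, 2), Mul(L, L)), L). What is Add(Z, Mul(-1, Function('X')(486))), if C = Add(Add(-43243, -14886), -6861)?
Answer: -696527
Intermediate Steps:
C = -64990 (C = Add(-58129, -6861) = -64990)
Function('X')(L) = Add(L, Mul(2, Pow(L, 2))) (Function('X')(L) = Add(Add(Pow(L, 2), Pow(L, 2)), L) = Add(Mul(2, Pow(L, 2)), L) = Add(L, Mul(2, Pow(L, 2))))
Z = -223649 (Z = Add(-4, Add(-64990, -158655)) = Add(-4, -223645) = -223649)
Add(Z, Mul(-1, Function('X')(486))) = Add(-223649, Mul(-1, Mul(486, Add(1, Mul(2, 486))))) = Add(-223649, Mul(-1, Mul(486, Add(1, 972)))) = Add(-223649, Mul(-1, Mul(486, 973))) = Add(-223649, Mul(-1, 472878)) = Add(-223649, -472878) = -696527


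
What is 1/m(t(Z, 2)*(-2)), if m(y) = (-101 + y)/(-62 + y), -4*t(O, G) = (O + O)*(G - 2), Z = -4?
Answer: 62/101 ≈ 0.61386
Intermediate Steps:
t(O, G) = -O*(-2 + G)/2 (t(O, G) = -(O + O)*(G - 2)/4 = -2*O*(-2 + G)/4 = -O*(-2 + G)/2)
m(y) = (-101 + y)/(-62 + y)
1/m(t(Z, 2)*(-2)) = 1/((-101 + ((½)*(-4)*(2 - 1*2))*(-2))/(-62 + ((½)*(-4)*(2 - 1*2))*(-2))) = 1/((-101 + ((½)*(-4)*(2 - 2))*(-2))/(-62 + ((½)*(-4)*(2 - 2))*(-2))) = 1/((-101 + ((½)*(-4)*0)*(-2))/(-62 + ((½)*(-4)*0)*(-2))) = 1/((-101 + 0*(-2))/(-62 + 0*(-2))) = 1/((-101 + 0)/(-62 + 0)) = 1/(-101/(-62)) = 1/(-1/62*(-101)) = 1/(101/62) = 62/101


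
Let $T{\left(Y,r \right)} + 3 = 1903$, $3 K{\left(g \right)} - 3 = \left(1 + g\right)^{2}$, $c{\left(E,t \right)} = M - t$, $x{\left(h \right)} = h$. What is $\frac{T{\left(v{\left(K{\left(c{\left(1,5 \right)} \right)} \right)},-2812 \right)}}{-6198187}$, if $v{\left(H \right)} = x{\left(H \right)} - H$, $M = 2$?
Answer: $- \frac{1900}{6198187} \approx -0.00030654$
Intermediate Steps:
$c{\left(E,t \right)} = 2 - t$
$K{\left(g \right)} = 1 + \frac{\left(1 + g\right)^{2}}{3}$
$v{\left(H \right)} = 0$ ($v{\left(H \right)} = H - H = 0$)
$T{\left(Y,r \right)} = 1900$ ($T{\left(Y,r \right)} = -3 + 1903 = 1900$)
$\frac{T{\left(v{\left(K{\left(c{\left(1,5 \right)} \right)} \right)},-2812 \right)}}{-6198187} = \frac{1900}{-6198187} = 1900 \left(- \frac{1}{6198187}\right) = - \frac{1900}{6198187}$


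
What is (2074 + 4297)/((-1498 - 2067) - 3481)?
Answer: -6371/7046 ≈ -0.90420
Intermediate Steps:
(2074 + 4297)/((-1498 - 2067) - 3481) = 6371/(-3565 - 3481) = 6371/(-7046) = 6371*(-1/7046) = -6371/7046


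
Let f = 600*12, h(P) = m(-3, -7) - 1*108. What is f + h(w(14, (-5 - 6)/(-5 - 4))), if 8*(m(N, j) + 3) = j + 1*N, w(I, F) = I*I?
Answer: 28351/4 ≈ 7087.8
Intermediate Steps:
w(I, F) = I²
m(N, j) = -3 + N/8 + j/8 (m(N, j) = -3 + (j + 1*N)/8 = -3 + (j + N)/8 = -3 + (N + j)/8 = -3 + (N/8 + j/8) = -3 + N/8 + j/8)
h(P) = -449/4 (h(P) = (-3 + (⅛)*(-3) + (⅛)*(-7)) - 1*108 = (-3 - 3/8 - 7/8) - 108 = -17/4 - 108 = -449/4)
f = 7200
f + h(w(14, (-5 - 6)/(-5 - 4))) = 7200 - 449/4 = 28351/4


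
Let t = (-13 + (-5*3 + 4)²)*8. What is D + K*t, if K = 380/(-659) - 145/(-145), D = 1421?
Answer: 1177495/659 ≈ 1786.8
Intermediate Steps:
t = 864 (t = (-13 + (-15 + 4)²)*8 = (-13 + (-11)²)*8 = (-13 + 121)*8 = 108*8 = 864)
K = 279/659 (K = 380*(-1/659) - 145*(-1/145) = -380/659 + 1 = 279/659 ≈ 0.42337)
D + K*t = 1421 + (279/659)*864 = 1421 + 241056/659 = 1177495/659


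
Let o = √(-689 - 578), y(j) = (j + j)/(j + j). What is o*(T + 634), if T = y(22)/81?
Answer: 51355*I*√1267/81 ≈ 22568.0*I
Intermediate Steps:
y(j) = 1 (y(j) = (2*j)/((2*j)) = (2*j)*(1/(2*j)) = 1)
o = I*√1267 (o = √(-1267) = I*√1267 ≈ 35.595*I)
T = 1/81 ≈ 0.012346
o*(T + 634) = (I*√1267)*(1/81 + 634) = (I*√1267)*(51355/81) = 51355*I*√1267/81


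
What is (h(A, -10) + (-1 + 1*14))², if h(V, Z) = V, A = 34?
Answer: 2209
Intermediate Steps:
(h(A, -10) + (-1 + 1*14))² = (34 + (-1 + 1*14))² = (34 + (-1 + 14))² = (34 + 13)² = 47² = 2209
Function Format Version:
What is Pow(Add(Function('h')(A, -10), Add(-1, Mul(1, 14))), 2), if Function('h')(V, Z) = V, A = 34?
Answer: 2209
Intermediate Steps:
Pow(Add(Function('h')(A, -10), Add(-1, Mul(1, 14))), 2) = Pow(Add(34, Add(-1, Mul(1, 14))), 2) = Pow(Add(34, Add(-1, 14)), 2) = Pow(Add(34, 13), 2) = Pow(47, 2) = 2209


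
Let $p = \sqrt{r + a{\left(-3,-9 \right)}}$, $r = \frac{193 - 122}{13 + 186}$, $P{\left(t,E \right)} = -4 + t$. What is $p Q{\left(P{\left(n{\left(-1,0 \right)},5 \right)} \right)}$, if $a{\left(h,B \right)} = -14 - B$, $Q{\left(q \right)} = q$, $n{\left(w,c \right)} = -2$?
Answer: $- \frac{12 i \sqrt{45969}}{199} \approx - 12.929 i$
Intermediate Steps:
$r = \frac{71}{199} \approx 0.35678$
$p = \frac{2 i \sqrt{45969}}{199}$ ($p = \sqrt{\frac{71}{199} - 5} = \sqrt{- \frac{924}{199}} = \frac{2 i \sqrt{45969}}{199} \approx 2.1548 i$)
$p Q{\left(P{\left(n{\left(-1,0 \right)},5 \right)} \right)} = \frac{2 i \sqrt{45969}}{199} \left(-4 - 2\right) = \frac{2 i \sqrt{45969}}{199} \left(-6\right) = - \frac{12 i \sqrt{45969}}{199}$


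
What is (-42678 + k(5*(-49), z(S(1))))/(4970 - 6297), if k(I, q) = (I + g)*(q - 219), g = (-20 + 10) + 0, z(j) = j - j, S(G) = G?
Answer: -13167/1327 ≈ -9.9224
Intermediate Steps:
z(j) = 0
g = -10 (g = -10 + 0 = -10)
k(I, q) = (-219 + q)*(-10 + I) (k(I, q) = (I - 10)*(q - 219) = (-10 + I)*(-219 + q) = (-219 + q)*(-10 + I))
(-42678 + k(5*(-49), z(S(1))))/(4970 - 6297) = (-42678 + (2190 - 1095*(-49) - 10*0 + (5*(-49))*0))/(4970 - 6297) = (-42678 + (2190 - 219*(-245) + 0 - 245*0))/(-1327) = (-42678 + (2190 + 53655 + 0 + 0))*(-1/1327) = (-42678 + 55845)*(-1/1327) = 13167*(-1/1327) = -13167/1327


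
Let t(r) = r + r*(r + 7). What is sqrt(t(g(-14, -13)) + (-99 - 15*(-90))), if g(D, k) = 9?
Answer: 6*sqrt(39) ≈ 37.470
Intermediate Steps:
t(r) = r + r*(7 + r)
sqrt(t(g(-14, -13)) + (-99 - 15*(-90))) = sqrt(9*(8 + 9) + (-99 - 15*(-90))) = sqrt(9*17 + (-99 + 1350)) = sqrt(153 + 1251) = sqrt(1404) = 6*sqrt(39)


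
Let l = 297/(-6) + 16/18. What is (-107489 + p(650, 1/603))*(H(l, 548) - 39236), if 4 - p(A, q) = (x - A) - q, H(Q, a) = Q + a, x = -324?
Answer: 22391124286094/5427 ≈ 4.1259e+9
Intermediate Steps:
l = -875/18 (l = 297*(-1/6) + 16*(1/18) = -99/2 + 8/9 = -875/18 ≈ -48.611)
p(A, q) = 328 + A + q (p(A, q) = 4 - ((-324 - A) - q) = 4 - (-324 - A - q) = 4 + (324 + A + q) = 328 + A + q)
(-107489 + p(650, 1/603))*(H(l, 548) - 39236) = (-107489 + (328 + 650 + 1/603))*((-875/18 + 548) - 39236) = (-107489 + (328 + 650 + 1/603))*(8989/18 - 39236) = (-107489 + 589735/603)*(-697259/18) = -64226132/603*(-697259/18) = 22391124286094/5427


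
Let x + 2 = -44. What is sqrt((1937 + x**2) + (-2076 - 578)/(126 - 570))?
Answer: sqrt(200042646)/222 ≈ 63.710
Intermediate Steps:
x = -46 (x = -2 - 44 = -46)
sqrt((1937 + x**2) + (-2076 - 578)/(126 - 570)) = sqrt((1937 + (-46)**2) + (-2076 - 578)/(126 - 570)) = sqrt((1937 + 2116) - 2654/(-444)) = sqrt(4053 - 2654*(-1/444)) = sqrt(4053 + 1327/222) = sqrt(901093/222) = sqrt(200042646)/222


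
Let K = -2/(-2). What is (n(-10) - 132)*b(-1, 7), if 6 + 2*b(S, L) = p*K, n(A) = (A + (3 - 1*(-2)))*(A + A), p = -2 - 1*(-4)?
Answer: 64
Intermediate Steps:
p = 2 (p = -2 + 4 = 2)
K = 1 (K = -2*(-½) = 1)
n(A) = 2*A*(5 + A) (n(A) = (A + (3 + 2))*(2*A) = (A + 5)*(2*A) = (5 + A)*(2*A) = 2*A*(5 + A))
b(S, L) = -2 (b(S, L) = -3 + (2*1)/2 = -3 + (½)*2 = -3 + 1 = -2)
(n(-10) - 132)*b(-1, 7) = (2*(-10)*(5 - 10) - 132)*(-2) = (2*(-10)*(-5) - 132)*(-2) = (100 - 132)*(-2) = -32*(-2) = 64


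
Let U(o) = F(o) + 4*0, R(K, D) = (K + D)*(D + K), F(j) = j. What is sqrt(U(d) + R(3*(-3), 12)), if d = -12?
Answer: I*sqrt(3) ≈ 1.732*I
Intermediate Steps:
R(K, D) = (D + K)**2 (R(K, D) = (D + K)*(D + K) = (D + K)**2)
U(o) = o (U(o) = o + 4*0 = o + 0 = o)
sqrt(U(d) + R(3*(-3), 12)) = sqrt(-12 + (12 + 3*(-3))**2) = sqrt(-12 + (12 - 9)**2) = sqrt(-12 + 3**2) = sqrt(-12 + 9) = sqrt(-3) = I*sqrt(3)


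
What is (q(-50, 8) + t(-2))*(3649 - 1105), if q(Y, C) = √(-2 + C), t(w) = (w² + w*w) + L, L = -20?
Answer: -30528 + 2544*√6 ≈ -24297.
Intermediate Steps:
t(w) = -20 + 2*w² (t(w) = (w² + w*w) - 20 = (w² + w²) - 20 = 2*w² - 20 = -20 + 2*w²)
(q(-50, 8) + t(-2))*(3649 - 1105) = (√(-2 + 8) + (-20 + 2*(-2)²))*(3649 - 1105) = (√6 + (-20 + 2*4))*2544 = (√6 + (-20 + 8))*2544 = (√6 - 12)*2544 = (-12 + √6)*2544 = -30528 + 2544*√6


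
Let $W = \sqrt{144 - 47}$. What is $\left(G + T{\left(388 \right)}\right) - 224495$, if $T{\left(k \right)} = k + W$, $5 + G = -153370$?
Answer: $-377482 + \sqrt{97} \approx -3.7747 \cdot 10^{5}$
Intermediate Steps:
$G = -153375$ ($G = -5 - 153370 = -153375$)
$W = \sqrt{97} \approx 9.8489$
$T{\left(k \right)} = k + \sqrt{97}$
$\left(G + T{\left(388 \right)}\right) - 224495 = \left(-153375 + \left(388 + \sqrt{97}\right)\right) - 224495 = \left(-152987 + \sqrt{97}\right) - 224495 = -377482 + \sqrt{97}$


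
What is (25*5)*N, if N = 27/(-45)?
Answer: -75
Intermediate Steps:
N = -⅗ (N = 27*(-1/45) = -⅗ ≈ -0.60000)
(25*5)*N = (25*5)*(-⅗) = 125*(-⅗) = -75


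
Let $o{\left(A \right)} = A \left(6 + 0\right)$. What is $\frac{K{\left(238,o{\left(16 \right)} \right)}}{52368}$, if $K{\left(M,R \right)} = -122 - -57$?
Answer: $- \frac{65}{52368} \approx -0.0012412$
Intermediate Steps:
$o{\left(A \right)} = 6 A$ ($o{\left(A \right)} = A 6 = 6 A$)
$K{\left(M,R \right)} = -65$ ($K{\left(M,R \right)} = -122 + 57 = -65$)
$\frac{K{\left(238,o{\left(16 \right)} \right)}}{52368} = - \frac{65}{52368}$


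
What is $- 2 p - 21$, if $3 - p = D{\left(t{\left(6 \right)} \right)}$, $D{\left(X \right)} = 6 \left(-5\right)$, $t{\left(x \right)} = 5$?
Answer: $-87$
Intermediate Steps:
$D{\left(X \right)} = -30$
$p = 33$ ($p = 3 - -30 = 3 + 30 = 33$)
$- 2 p - 21 = \left(-2\right) 33 - 21 = -66 - 21 = -87$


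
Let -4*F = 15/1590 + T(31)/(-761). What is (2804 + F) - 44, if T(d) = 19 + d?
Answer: 890557179/322664 ≈ 2760.0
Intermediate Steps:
F = 4539/322664 (F = -(15/1590 + (19 + 31)/(-761))/4 = -(15*(1/1590) + 50*(-1/761))/4 = -(1/106 - 50/761)/4 = -¼*(-4539/80666) = 4539/322664 ≈ 0.014067)
(2804 + F) - 44 = (2804 + 4539/322664) - 44 = 904754395/322664 - 44 = 890557179/322664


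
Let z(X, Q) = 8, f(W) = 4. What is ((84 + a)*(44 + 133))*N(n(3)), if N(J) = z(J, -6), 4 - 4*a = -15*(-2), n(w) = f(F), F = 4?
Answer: 109740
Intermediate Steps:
n(w) = 4
a = -13/2 (a = 1 - (-15)*(-2)/4 = 1 - ¼*30 = 1 - 15/2 = -13/2 ≈ -6.5000)
N(J) = 8
((84 + a)*(44 + 133))*N(n(3)) = ((84 - 13/2)*(44 + 133))*8 = ((155/2)*177)*8 = (27435/2)*8 = 109740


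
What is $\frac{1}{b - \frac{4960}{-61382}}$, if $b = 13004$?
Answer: $\frac{30691}{399108244} \approx 7.6899 \cdot 10^{-5}$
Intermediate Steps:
$\frac{1}{b - \frac{4960}{-61382}} = \frac{1}{13004 - \frac{4960}{-61382}} = \frac{1}{13004 - - \frac{2480}{30691}} = \frac{1}{13004 + \frac{2480}{30691}} = \frac{1}{\frac{399108244}{30691}} = \frac{30691}{399108244}$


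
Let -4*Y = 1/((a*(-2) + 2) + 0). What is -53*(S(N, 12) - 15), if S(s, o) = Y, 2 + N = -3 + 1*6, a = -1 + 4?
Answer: 12667/16 ≈ 791.69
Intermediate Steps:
a = 3
N = 1 (N = -2 + (-3 + 1*6) = -2 + (-3 + 6) = -2 + 3 = 1)
Y = 1/16 (Y = -1/(4*((3*(-2) + 2) + 0)) = -1/(4*((-6 + 2) + 0)) = -1/(4*(-4 + 0)) = -¼/(-4) = -¼*(-¼) = 1/16 ≈ 0.062500)
S(s, o) = 1/16
-53*(S(N, 12) - 15) = -53*(1/16 - 15) = -53*(-239/16) = 12667/16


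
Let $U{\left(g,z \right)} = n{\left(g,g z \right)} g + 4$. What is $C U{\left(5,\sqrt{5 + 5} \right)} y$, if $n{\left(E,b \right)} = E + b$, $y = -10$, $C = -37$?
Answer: $10730 + 9250 \sqrt{10} \approx 39981.0$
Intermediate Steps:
$U{\left(g,z \right)} = 4 + g \left(g + g z\right)$ ($U{\left(g,z \right)} = \left(g + g z\right) g + 4 = g \left(g + g z\right) + 4 = 4 + g \left(g + g z\right)$)
$C U{\left(5,\sqrt{5 + 5} \right)} y = - 37 \left(4 + 5^{2} \left(1 + \sqrt{5 + 5}\right)\right) \left(-10\right) = - 37 \left(4 + 25 \left(1 + \sqrt{10}\right)\right) \left(-10\right) = - 37 \left(4 + \left(25 + 25 \sqrt{10}\right)\right) \left(-10\right) = - 37 \left(29 + 25 \sqrt{10}\right) \left(-10\right) = \left(-1073 - 925 \sqrt{10}\right) \left(-10\right) = 10730 + 9250 \sqrt{10}$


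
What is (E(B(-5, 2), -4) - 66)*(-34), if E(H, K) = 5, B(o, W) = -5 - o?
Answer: 2074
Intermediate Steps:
(E(B(-5, 2), -4) - 66)*(-34) = (5 - 66)*(-34) = -61*(-34) = 2074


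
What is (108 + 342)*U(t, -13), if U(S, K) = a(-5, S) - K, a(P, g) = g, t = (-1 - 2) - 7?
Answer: 1350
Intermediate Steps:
t = -10 (t = -3 - 7 = -10)
U(S, K) = S - K
(108 + 342)*U(t, -13) = (108 + 342)*(-10 - 1*(-13)) = 450*(-10 + 13) = 450*3 = 1350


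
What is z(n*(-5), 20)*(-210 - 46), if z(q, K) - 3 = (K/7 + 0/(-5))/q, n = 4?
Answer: -5120/7 ≈ -731.43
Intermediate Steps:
z(q, K) = 3 + K/(7*q) (z(q, K) = 3 + (K/7 + 0/(-5))/q = 3 + (K*(1/7) + 0*(-1/5))/q = 3 + (K/7 + 0)/q = 3 + (K/7)/q = 3 + K/(7*q))
z(n*(-5), 20)*(-210 - 46) = (3 + (1/7)*20/(4*(-5)))*(-210 - 46) = (3 + (1/7)*20/(-20))*(-256) = (3 + (1/7)*20*(-1/20))*(-256) = (3 - 1/7)*(-256) = (20/7)*(-256) = -5120/7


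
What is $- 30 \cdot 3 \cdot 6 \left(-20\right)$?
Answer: $10800$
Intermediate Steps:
$- 30 \cdot 3 \cdot 6 \left(-20\right) = \left(-30\right) 18 \left(-20\right) = \left(-540\right) \left(-20\right) = 10800$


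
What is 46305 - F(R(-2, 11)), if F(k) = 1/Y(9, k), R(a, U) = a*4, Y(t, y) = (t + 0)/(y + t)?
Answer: 416744/9 ≈ 46305.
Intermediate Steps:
Y(t, y) = t/(t + y)
R(a, U) = 4*a
F(k) = 1 + k/9 (F(k) = 1/(9/(9 + k)) = 1 + k/9)
46305 - F(R(-2, 11)) = 46305 - (1 + (4*(-2))/9) = 46305 - (1 + (⅑)*(-8)) = 46305 - (1 - 8/9) = 46305 - 1*⅑ = 46305 - ⅑ = 416744/9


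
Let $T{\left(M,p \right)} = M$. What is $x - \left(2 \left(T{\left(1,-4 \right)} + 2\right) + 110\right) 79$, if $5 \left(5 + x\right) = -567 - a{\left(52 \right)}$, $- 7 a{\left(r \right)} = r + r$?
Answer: $- \frac{64956}{7} \approx -9279.4$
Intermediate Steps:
$a{\left(r \right)} = - \frac{2 r}{7}$ ($a{\left(r \right)} = - \frac{r + r}{7} = - \frac{2 r}{7}$)
$x = - \frac{808}{7}$ ($x = -5 + \frac{-567 - \left(- \frac{2}{7}\right) 52}{5} = -5 + \frac{-567 - - \frac{104}{7}}{5} = -5 + \frac{-567 + \frac{104}{7}}{5} = -5 + \frac{1}{5} \left(- \frac{3865}{7}\right) = -5 - \frac{773}{7} = - \frac{808}{7} \approx -115.43$)
$x - \left(2 \left(T{\left(1,-4 \right)} + 2\right) + 110\right) 79 = - \frac{808}{7} - \left(2 \left(1 + 2\right) + 110\right) 79 = - \frac{808}{7} - \left(2 \cdot 3 + 110\right) 79 = - \frac{808}{7} - \left(6 + 110\right) 79 = - \frac{808}{7} - 116 \cdot 79 = - \frac{808}{7} - 9164 = - \frac{64956}{7}$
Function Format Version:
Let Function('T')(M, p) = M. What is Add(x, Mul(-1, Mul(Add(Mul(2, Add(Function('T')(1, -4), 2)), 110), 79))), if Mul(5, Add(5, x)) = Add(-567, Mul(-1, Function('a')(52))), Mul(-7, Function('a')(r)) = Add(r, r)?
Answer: Rational(-64956, 7) ≈ -9279.4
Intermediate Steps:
Function('a')(r) = Mul(Rational(-2, 7), r) (Function('a')(r) = Mul(Rational(-1, 7), Add(r, r)) = Mul(Rational(-1, 7), Mul(2, r)) = Mul(Rational(-2, 7), r))
x = Rational(-808, 7) (x = Add(-5, Mul(Rational(1, 5), Add(-567, Mul(-1, Mul(Rational(-2, 7), 52))))) = Add(-5, Mul(Rational(1, 5), Add(-567, Mul(-1, Rational(-104, 7))))) = Add(-5, Mul(Rational(1, 5), Add(-567, Rational(104, 7)))) = Add(-5, Mul(Rational(1, 5), Rational(-3865, 7))) = Add(-5, Rational(-773, 7)) = Rational(-808, 7) ≈ -115.43)
Add(x, Mul(-1, Mul(Add(Mul(2, Add(Function('T')(1, -4), 2)), 110), 79))) = Add(Rational(-808, 7), Mul(-1, Mul(Add(Mul(2, Add(1, 2)), 110), 79))) = Add(Rational(-808, 7), Mul(-1, Mul(Add(Mul(2, 3), 110), 79))) = Add(Rational(-808, 7), Mul(-1, Mul(Add(6, 110), 79))) = Add(Rational(-808, 7), Mul(-1, Mul(116, 79))) = Add(Rational(-808, 7), Mul(-1, 9164)) = Add(Rational(-808, 7), -9164) = Rational(-64956, 7)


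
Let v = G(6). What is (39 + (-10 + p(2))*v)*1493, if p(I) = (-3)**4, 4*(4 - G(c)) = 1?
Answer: 1822953/4 ≈ 4.5574e+5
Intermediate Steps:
G(c) = 15/4 (G(c) = 4 - 1/4*1 = 4 - 1/4 = 15/4)
v = 15/4 ≈ 3.7500
p(I) = 81
(39 + (-10 + p(2))*v)*1493 = (39 + (-10 + 81)*(15/4))*1493 = (39 + 71*(15/4))*1493 = (39 + 1065/4)*1493 = (1221/4)*1493 = 1822953/4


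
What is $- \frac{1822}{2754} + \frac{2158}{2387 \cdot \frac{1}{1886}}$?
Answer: $\frac{5602198919}{3286899} \approx 1704.4$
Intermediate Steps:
$- \frac{1822}{2754} + \frac{2158}{2387 \cdot \frac{1}{1886}} = \left(-1822\right) \frac{1}{2754} + \frac{2158}{2387 \cdot \frac{1}{1886}} = - \frac{911}{1377} + \frac{2158}{\frac{2387}{1886}} = - \frac{911}{1377} + 2158 \cdot \frac{1886}{2387} = - \frac{911}{1377} + \frac{4069988}{2387} = \frac{5602198919}{3286899}$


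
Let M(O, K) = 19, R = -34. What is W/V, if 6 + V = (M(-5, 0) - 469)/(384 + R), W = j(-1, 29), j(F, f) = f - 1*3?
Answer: -182/51 ≈ -3.5686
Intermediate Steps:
j(F, f) = -3 + f (j(F, f) = f - 3 = -3 + f)
W = 26 (W = -3 + 29 = 26)
V = -51/7 (V = -6 + (19 - 469)/(384 - 34) = -6 - 450/350 = -6 - 450*1/350 = -6 - 9/7 = -51/7 ≈ -7.2857)
W/V = 26/(-51/7) = 26*(-7/51) = -182/51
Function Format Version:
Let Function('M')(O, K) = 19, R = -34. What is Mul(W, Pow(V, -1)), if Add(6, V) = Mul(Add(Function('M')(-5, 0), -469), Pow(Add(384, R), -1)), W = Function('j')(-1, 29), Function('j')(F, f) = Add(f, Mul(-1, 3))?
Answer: Rational(-182, 51) ≈ -3.5686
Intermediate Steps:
Function('j')(F, f) = Add(-3, f) (Function('j')(F, f) = Add(f, -3) = Add(-3, f))
W = 26 (W = Add(-3, 29) = 26)
V = Rational(-51, 7) (V = Add(-6, Mul(Add(19, -469), Pow(Add(384, -34), -1))) = Add(-6, Mul(-450, Pow(350, -1))) = Add(-6, Mul(-450, Rational(1, 350))) = Add(-6, Rational(-9, 7)) = Rational(-51, 7) ≈ -7.2857)
Mul(W, Pow(V, -1)) = Mul(26, Pow(Rational(-51, 7), -1)) = Mul(26, Rational(-7, 51)) = Rational(-182, 51)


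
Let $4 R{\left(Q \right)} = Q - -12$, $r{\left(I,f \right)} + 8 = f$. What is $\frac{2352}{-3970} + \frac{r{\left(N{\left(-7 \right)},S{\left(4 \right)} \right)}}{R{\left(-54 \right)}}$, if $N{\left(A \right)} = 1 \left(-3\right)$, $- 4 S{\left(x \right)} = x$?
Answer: $\frac{3678}{13895} \approx 0.2647$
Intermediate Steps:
$S{\left(x \right)} = - \frac{x}{4}$
$N{\left(A \right)} = -3$
$r{\left(I,f \right)} = -8 + f$
$R{\left(Q \right)} = 3 + \frac{Q}{4}$ ($R{\left(Q \right)} = \frac{Q - -12}{4} = \frac{Q + 12}{4} = \frac{12 + Q}{4} = 3 + \frac{Q}{4}$)
$\frac{2352}{-3970} + \frac{r{\left(N{\left(-7 \right)},S{\left(4 \right)} \right)}}{R{\left(-54 \right)}} = \frac{2352}{-3970} + \frac{-8 - 1}{3 + \frac{1}{4} \left(-54\right)} = 2352 \left(- \frac{1}{3970}\right) + \frac{-8 - 1}{3 - \frac{27}{2}} = - \frac{1176}{1985} - \frac{9}{- \frac{21}{2}} = - \frac{1176}{1985} - - \frac{6}{7} = - \frac{1176}{1985} + \frac{6}{7} = \frac{3678}{13895}$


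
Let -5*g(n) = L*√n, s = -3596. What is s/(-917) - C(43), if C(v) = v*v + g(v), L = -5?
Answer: -1691937/917 - √43 ≈ -1851.6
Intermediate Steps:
g(n) = √n (g(n) = -(-1)*√n = √n)
C(v) = √v + v² (C(v) = v*v + √v = v² + √v = √v + v²)
s/(-917) - C(43) = -3596/(-917) - (√43 + 43²) = -3596*(-1/917) - (√43 + 1849) = 3596/917 - (1849 + √43) = 3596/917 + (-1849 - √43) = -1691937/917 - √43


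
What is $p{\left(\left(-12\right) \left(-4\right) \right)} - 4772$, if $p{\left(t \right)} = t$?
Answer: $-4724$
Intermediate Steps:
$p{\left(\left(-12\right) \left(-4\right) \right)} - 4772 = \left(-12\right) \left(-4\right) - 4772 = 48 - 4772 = -4724$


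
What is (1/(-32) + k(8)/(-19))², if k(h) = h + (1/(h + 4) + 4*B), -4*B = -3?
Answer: 3481/9216 ≈ 0.37771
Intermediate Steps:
B = ¾ (B = -¼*(-3) = ¾ ≈ 0.75000)
k(h) = 3 + h + 1/(4 + h) (k(h) = h + (1/(h + 4) + 4*(¾)) = h + (1/(4 + h) + 3) = h + (3 + 1/(4 + h)) = 3 + h + 1/(4 + h))
(1/(-32) + k(8)/(-19))² = (1/(-32) + ((13 + 8² + 7*8)/(4 + 8))/(-19))² = (1*(-1/32) + ((13 + 64 + 56)/12)*(-1/19))² = (-1/32 + ((1/12)*133)*(-1/19))² = (-1/32 + (133/12)*(-1/19))² = (-1/32 - 7/12)² = (-59/96)² = 3481/9216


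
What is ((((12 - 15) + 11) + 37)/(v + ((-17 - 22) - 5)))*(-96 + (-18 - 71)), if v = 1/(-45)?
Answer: 374625/1981 ≈ 189.11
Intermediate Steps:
v = -1/45 ≈ -0.022222
((((12 - 15) + 11) + 37)/(v + ((-17 - 22) - 5)))*(-96 + (-18 - 71)) = ((((12 - 15) + 11) + 37)/(-1/45 + ((-17 - 22) - 5)))*(-96 + (-18 - 71)) = (((-3 + 11) + 37)/(-1/45 + (-39 - 5)))*(-96 - 89) = ((8 + 37)/(-1/45 - 44))*(-185) = (45/(-1981/45))*(-185) = (45*(-45/1981))*(-185) = -2025/1981*(-185) = 374625/1981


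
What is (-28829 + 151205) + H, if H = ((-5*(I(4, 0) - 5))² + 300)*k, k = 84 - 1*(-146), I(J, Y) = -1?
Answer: 398376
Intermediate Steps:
k = 230 (k = 84 + 146 = 230)
H = 276000 (H = ((-5*(-1 - 5))² + 300)*230 = ((-5*(-6))² + 300)*230 = (30² + 300)*230 = (900 + 300)*230 = 1200*230 = 276000)
(-28829 + 151205) + H = (-28829 + 151205) + 276000 = 122376 + 276000 = 398376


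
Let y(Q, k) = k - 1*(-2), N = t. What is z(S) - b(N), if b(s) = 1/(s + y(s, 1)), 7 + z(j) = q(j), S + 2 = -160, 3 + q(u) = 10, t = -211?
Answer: 1/208 ≈ 0.0048077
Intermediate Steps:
q(u) = 7 (q(u) = -3 + 10 = 7)
N = -211
S = -162 (S = -2 - 160 = -162)
y(Q, k) = 2 + k (y(Q, k) = k + 2 = 2 + k)
z(j) = 0 (z(j) = -7 + 7 = 0)
b(s) = 1/(3 + s) (b(s) = 1/(s + (2 + 1)) = 1/(s + 3) = 1/(3 + s))
z(S) - b(N) = 0 - 1/(3 - 211) = 0 - 1/(-208) = 0 - 1*(-1/208) = 0 + 1/208 = 1/208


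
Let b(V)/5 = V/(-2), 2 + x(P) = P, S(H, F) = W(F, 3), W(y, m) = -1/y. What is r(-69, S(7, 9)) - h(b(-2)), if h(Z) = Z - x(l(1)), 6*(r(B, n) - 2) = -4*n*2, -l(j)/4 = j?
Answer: -239/27 ≈ -8.8519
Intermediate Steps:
l(j) = -4*j
S(H, F) = -1/F
x(P) = -2 + P
r(B, n) = 2 - 4*n/3 (r(B, n) = 2 + (-4*n*2)/6 = 2 + (-8*n)/6 = 2 - 4*n/3)
b(V) = -5*V/2 (b(V) = 5*(V/(-2)) = 5*(V*(-1/2)) = 5*(-V/2) = -5*V/2)
h(Z) = 6 + Z (h(Z) = Z - (-2 - 4*1) = Z - (-2 - 4) = Z - 1*(-6) = Z + 6 = 6 + Z)
r(-69, S(7, 9)) - h(b(-2)) = (2 - (-4)/(3*9)) - (6 - 5/2*(-2)) = (2 - (-4)/(3*9)) - (6 + 5) = (2 - 4/3*(-1/9)) - 1*11 = (2 + 4/27) - 11 = 58/27 - 11 = -239/27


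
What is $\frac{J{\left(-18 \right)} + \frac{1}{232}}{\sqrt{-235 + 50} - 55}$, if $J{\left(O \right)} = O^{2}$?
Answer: $- \frac{826859}{148944} - \frac{75169 i \sqrt{185}}{744720} \approx -5.5515 - 1.3729 i$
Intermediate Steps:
$\frac{J{\left(-18 \right)} + \frac{1}{232}}{\sqrt{-235 + 50} - 55} = \frac{\left(-18\right)^{2} + \frac{1}{232}}{\sqrt{-235 + 50} - 55} = \frac{324 + \frac{1}{232}}{\sqrt{-185} - 55} = \frac{75169}{232 \left(i \sqrt{185} - 55\right)} = \frac{75169}{232 \left(-55 + i \sqrt{185}\right)}$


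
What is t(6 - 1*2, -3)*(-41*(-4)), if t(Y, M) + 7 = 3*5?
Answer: 1312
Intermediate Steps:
t(Y, M) = 8 (t(Y, M) = -7 + 3*5 = -7 + 15 = 8)
t(6 - 1*2, -3)*(-41*(-4)) = 8*(-41*(-4)) = 8*164 = 1312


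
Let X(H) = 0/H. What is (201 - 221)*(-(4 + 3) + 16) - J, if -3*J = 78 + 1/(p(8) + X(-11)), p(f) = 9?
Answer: -4157/27 ≈ -153.96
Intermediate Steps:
X(H) = 0
J = -703/27 (J = -(78 + 1/(9 + 0))/3 = -(78 + 1/9)/3 = -1/3*703/9 = -703/27 ≈ -26.037)
(201 - 221)*(-(4 + 3) + 16) - J = (201 - 221)*(-(4 + 3) + 16) - 1*(-703/27) = -20*(-1*7 + 16) + 703/27 = -20*(-7 + 16) + 703/27 = -20*9 + 703/27 = -180 + 703/27 = -4157/27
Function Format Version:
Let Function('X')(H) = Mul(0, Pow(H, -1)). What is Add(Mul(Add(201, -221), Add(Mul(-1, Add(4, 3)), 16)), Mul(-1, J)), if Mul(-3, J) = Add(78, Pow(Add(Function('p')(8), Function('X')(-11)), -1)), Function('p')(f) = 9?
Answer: Rational(-4157, 27) ≈ -153.96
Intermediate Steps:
Function('X')(H) = 0
J = Rational(-703, 27) (J = Mul(Rational(-1, 3), Add(78, Pow(Add(9, 0), -1))) = Mul(Rational(-1, 3), Add(78, Pow(9, -1))) = Mul(Rational(-1, 3), Add(78, Rational(1, 9))) = Mul(Rational(-1, 3), Rational(703, 9)) = Rational(-703, 27) ≈ -26.037)
Add(Mul(Add(201, -221), Add(Mul(-1, Add(4, 3)), 16)), Mul(-1, J)) = Add(Mul(Add(201, -221), Add(Mul(-1, Add(4, 3)), 16)), Mul(-1, Rational(-703, 27))) = Add(Mul(-20, Add(Mul(-1, 7), 16)), Rational(703, 27)) = Add(Mul(-20, Add(-7, 16)), Rational(703, 27)) = Add(Mul(-20, 9), Rational(703, 27)) = Add(-180, Rational(703, 27)) = Rational(-4157, 27)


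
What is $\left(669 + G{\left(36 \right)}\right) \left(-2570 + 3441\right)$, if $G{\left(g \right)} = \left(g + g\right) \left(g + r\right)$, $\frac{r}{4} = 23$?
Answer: $8609835$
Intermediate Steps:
$r = 92$ ($r = 4 \cdot 23 = 92$)
$G{\left(g \right)} = 2 g \left(92 + g\right)$ ($G{\left(g \right)} = \left(g + g\right) \left(g + 92\right) = 2 g \left(92 + g\right)$)
$\left(669 + G{\left(36 \right)}\right) \left(-2570 + 3441\right) = \left(669 + 2 \cdot 36 \left(92 + 36\right)\right) \left(-2570 + 3441\right) = \left(669 + 2 \cdot 36 \cdot 128\right) 871 = \left(669 + 9216\right) 871 = 9885 \cdot 871 = 8609835$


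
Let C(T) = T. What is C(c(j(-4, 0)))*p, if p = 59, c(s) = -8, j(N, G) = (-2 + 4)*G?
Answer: -472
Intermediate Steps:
j(N, G) = 2*G
C(c(j(-4, 0)))*p = -8*59 = -472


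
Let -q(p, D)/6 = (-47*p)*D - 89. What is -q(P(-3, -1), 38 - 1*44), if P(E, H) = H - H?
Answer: -534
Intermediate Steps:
P(E, H) = 0
q(p, D) = 534 + 282*D*p (q(p, D) = -6*((-47*p)*D - 89) = -6*(-47*D*p - 89) = -6*(-89 - 47*D*p) = 534 + 282*D*p)
-q(P(-3, -1), 38 - 1*44) = -(534 + 282*(38 - 1*44)*0) = -(534 + 282*(38 - 44)*0) = -(534 + 282*(-6)*0) = -(534 + 0) = -1*534 = -534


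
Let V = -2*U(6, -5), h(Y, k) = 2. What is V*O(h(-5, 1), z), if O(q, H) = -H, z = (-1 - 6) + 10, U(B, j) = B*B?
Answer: 216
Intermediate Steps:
U(B, j) = B²
z = 3 (z = -7 + 10 = 3)
V = -72 (V = -2*6² = -2*36 = -72)
V*O(h(-5, 1), z) = -(-72)*3 = -72*(-3) = 216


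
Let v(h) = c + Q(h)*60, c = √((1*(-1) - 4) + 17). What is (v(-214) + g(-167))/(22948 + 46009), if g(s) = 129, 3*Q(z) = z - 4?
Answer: -4231/68957 + 2*√3/68957 ≈ -0.061307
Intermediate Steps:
Q(z) = -4/3 + z/3 (Q(z) = (z - 4)/3 = (-4 + z)/3 = -4/3 + z/3)
c = 2*√3 (c = √((-1 - 4) + 17) = √(-5 + 17) = √12 = 2*√3 ≈ 3.4641)
v(h) = -80 + 2*√3 + 20*h (v(h) = 2*√3 + (-4/3 + h/3)*60 = 2*√3 + (-80 + 20*h) = -80 + 2*√3 + 20*h)
(v(-214) + g(-167))/(22948 + 46009) = ((-80 + 2*√3 + 20*(-214)) + 129)/(22948 + 46009) = ((-80 + 2*√3 - 4280) + 129)/68957 = ((-4360 + 2*√3) + 129)*(1/68957) = (-4231 + 2*√3)*(1/68957) = -4231/68957 + 2*√3/68957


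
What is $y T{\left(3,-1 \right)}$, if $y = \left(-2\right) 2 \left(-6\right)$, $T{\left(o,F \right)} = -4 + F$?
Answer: $-120$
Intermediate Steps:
$y = 24$ ($y = \left(-4\right) \left(-6\right) = 24$)
$y T{\left(3,-1 \right)} = 24 \left(-4 - 1\right) = 24 \left(-5\right) = -120$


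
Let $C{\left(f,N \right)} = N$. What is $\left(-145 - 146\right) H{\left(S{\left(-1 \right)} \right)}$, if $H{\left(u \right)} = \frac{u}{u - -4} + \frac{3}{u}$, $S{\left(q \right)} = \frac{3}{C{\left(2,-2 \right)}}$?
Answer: $\frac{3783}{5} \approx 756.6$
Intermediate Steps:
$S{\left(q \right)} = - \frac{3}{2}$ ($S{\left(q \right)} = \frac{3}{-2} = 3 \left(- \frac{1}{2}\right) = - \frac{3}{2}$)
$H{\left(u \right)} = \frac{3}{u} + \frac{u}{4 + u}$ ($H{\left(u \right)} = \frac{u}{u + 4} + \frac{3}{u} = \frac{u}{4 + u} + \frac{3}{u} = \frac{3}{u} + \frac{u}{4 + u}$)
$\left(-145 - 146\right) H{\left(S{\left(-1 \right)} \right)} = \left(-145 - 146\right) \frac{12 + \left(- \frac{3}{2}\right)^{2} + 3 \left(- \frac{3}{2}\right)}{\left(- \frac{3}{2}\right) \left(4 - \frac{3}{2}\right)} = - 291 \left(- \frac{2 \left(12 + \frac{9}{4} - \frac{9}{2}\right)}{3 \cdot \frac{5}{2}}\right) = - 291 \left(\left(- \frac{2}{3}\right) \frac{2}{5} \cdot \frac{39}{4}\right) = \left(-291\right) \left(- \frac{13}{5}\right) = \frac{3783}{5}$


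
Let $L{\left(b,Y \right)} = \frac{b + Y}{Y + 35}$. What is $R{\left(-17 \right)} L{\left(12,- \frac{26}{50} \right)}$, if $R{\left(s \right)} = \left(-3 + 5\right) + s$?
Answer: $- \frac{4305}{862} \approx -4.9942$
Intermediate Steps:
$R{\left(s \right)} = 2 + s$
$L{\left(b,Y \right)} = \frac{Y + b}{35 + Y}$
$R{\left(-17 \right)} L{\left(12,- \frac{26}{50} \right)} = \left(2 - 17\right) \frac{- \frac{26}{50} + 12}{35 - \frac{26}{50}} = - 15 \frac{\left(-26\right) \frac{1}{50} + 12}{35 - \frac{13}{25}} = - 15 \frac{- \frac{13}{25} + 12}{35 - \frac{13}{25}} = - 15 \frac{1}{\frac{862}{25}} \cdot \frac{287}{25} = - 15 \cdot \frac{25}{862} \cdot \frac{287}{25} = \left(-15\right) \frac{287}{862} = - \frac{4305}{862}$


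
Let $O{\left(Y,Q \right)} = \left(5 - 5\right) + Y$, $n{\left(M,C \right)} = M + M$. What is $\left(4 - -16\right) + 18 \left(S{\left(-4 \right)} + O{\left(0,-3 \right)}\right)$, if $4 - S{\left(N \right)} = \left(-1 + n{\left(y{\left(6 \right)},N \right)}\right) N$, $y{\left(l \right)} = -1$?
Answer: $-124$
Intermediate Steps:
$n{\left(M,C \right)} = 2 M$
$O{\left(Y,Q \right)} = Y$ ($O{\left(Y,Q \right)} = 0 + Y = Y$)
$S{\left(N \right)} = 4 + 3 N$ ($S{\left(N \right)} = 4 - \left(-1 + 2 \left(-1\right)\right) N = 4 - \left(-1 - 2\right) N = 4 - - 3 N = 4 + 3 N$)
$\left(4 - -16\right) + 18 \left(S{\left(-4 \right)} + O{\left(0,-3 \right)}\right) = \left(4 - -16\right) + 18 \left(\left(4 + 3 \left(-4\right)\right) + 0\right) = \left(4 + 16\right) + 18 \left(\left(4 - 12\right) + 0\right) = 20 + 18 \left(-8 + 0\right) = 20 + 18 \left(-8\right) = 20 - 144 = -124$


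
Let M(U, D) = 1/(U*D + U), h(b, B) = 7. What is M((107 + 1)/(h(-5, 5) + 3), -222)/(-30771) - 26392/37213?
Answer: -570099967919/803847018546 ≈ -0.70921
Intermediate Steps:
M(U, D) = 1/(U + D*U) (M(U, D) = 1/(D*U + U) = 1/(U + D*U))
M((107 + 1)/(h(-5, 5) + 3), -222)/(-30771) - 26392/37213 = (1/((((107 + 1)/(7 + 3)))*(1 - 222)))/(-30771) - 26392/37213 = (1/((108/10)*(-221)))*(-1/30771) - 26392*1/37213 = (-1/221/(108*(⅒)))*(-1/30771) - 26392/37213 = (-1/221/(54/5))*(-1/30771) - 26392/37213 = ((5/54)*(-1/221))*(-1/30771) - 26392/37213 = -5/11934*(-1/30771) - 26392/37213 = 5/367221114 - 26392/37213 = -570099967919/803847018546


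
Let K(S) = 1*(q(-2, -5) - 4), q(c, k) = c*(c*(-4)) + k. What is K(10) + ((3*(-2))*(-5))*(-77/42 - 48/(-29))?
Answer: -880/29 ≈ -30.345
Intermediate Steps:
q(c, k) = k - 4*c² (q(c, k) = c*(-4*c) + k = -4*c² + k = k - 4*c²)
K(S) = -25 (K(S) = 1*((-5 - 4*(-2)²) - 4) = 1*((-5 - 4*4) - 4) = 1*((-5 - 16) - 4) = 1*(-21 - 4) = 1*(-25) = -25)
K(10) + ((3*(-2))*(-5))*(-77/42 - 48/(-29)) = -25 + ((3*(-2))*(-5))*(-77/42 - 48/(-29)) = -25 + (-6*(-5))*(-77*1/42 - 48*(-1/29)) = -25 + 30*(-11/6 + 48/29) = -25 + 30*(-31/174) = -25 - 155/29 = -880/29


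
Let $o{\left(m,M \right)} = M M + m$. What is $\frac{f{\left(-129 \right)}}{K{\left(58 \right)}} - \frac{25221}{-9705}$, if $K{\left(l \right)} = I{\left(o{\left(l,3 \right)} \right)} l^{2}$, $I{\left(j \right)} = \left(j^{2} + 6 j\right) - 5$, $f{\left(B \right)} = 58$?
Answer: $\frac{2382446151}{916760180} \approx 2.5988$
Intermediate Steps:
$o{\left(m,M \right)} = m + M^{2}$ ($o{\left(m,M \right)} = M^{2} + m = m + M^{2}$)
$I{\left(j \right)} = -5 + j^{2} + 6 j$
$K{\left(l \right)} = l^{2} \left(49 + \left(9 + l\right)^{2} + 6 l\right)$ ($K{\left(l \right)} = \left(-5 + \left(l + 3^{2}\right)^{2} + 6 \left(l + 3^{2}\right)\right) l^{2} = \left(-5 + \left(l + 9\right)^{2} + 6 \left(l + 9\right)\right) l^{2} = \left(-5 + \left(9 + l\right)^{2} + 6 \left(9 + l\right)\right) l^{2} = \left(-5 + \left(9 + l\right)^{2} + \left(54 + 6 l\right)\right) l^{2} = \left(49 + \left(9 + l\right)^{2} + 6 l\right) l^{2} = l^{2} \left(49 + \left(9 + l\right)^{2} + 6 l\right)$)
$\frac{f{\left(-129 \right)}}{K{\left(58 \right)}} - \frac{25221}{-9705} = \frac{58}{58^{2} \left(130 + 58^{2} + 24 \cdot 58\right)} - \frac{25221}{-9705} = \frac{58}{3364 \left(130 + 3364 + 1392\right)} - - \frac{8407}{3235} = \frac{58}{3364 \cdot 4886} + \frac{8407}{3235} = \frac{58}{16436504} + \frac{8407}{3235} = 58 \cdot \frac{1}{16436504} + \frac{8407}{3235} = \frac{1}{283388} + \frac{8407}{3235} = \frac{2382446151}{916760180}$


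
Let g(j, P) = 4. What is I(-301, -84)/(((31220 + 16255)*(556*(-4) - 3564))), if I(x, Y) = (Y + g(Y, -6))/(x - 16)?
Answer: -4/4355347005 ≈ -9.1841e-10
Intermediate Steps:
I(x, Y) = (4 + Y)/(-16 + x) (I(x, Y) = (Y + 4)/(x - 16) = (4 + Y)/(-16 + x))
I(-301, -84)/(((31220 + 16255)*(556*(-4) - 3564))) = ((4 - 84)/(-16 - 301))/(((31220 + 16255)*(556*(-4) - 3564))) = (-80/(-317))/((47475*(-2224 - 3564))) = (-1/317*(-80))/((47475*(-5788))) = (80/317)/(-274785300) = (80/317)*(-1/274785300) = -4/4355347005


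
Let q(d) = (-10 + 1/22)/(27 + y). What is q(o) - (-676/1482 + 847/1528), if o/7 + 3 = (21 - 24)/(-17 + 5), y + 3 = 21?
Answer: -509991/1596760 ≈ -0.31939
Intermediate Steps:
y = 18 (y = -3 + 21 = 18)
o = -77/4 (o = -21 + 7*((21 - 24)/(-17 + 5)) = -21 + 7*(-3/(-12)) = -21 + 7*(-3*(-1/12)) = -21 + 7*(1/4) = -21 + 7/4 = -77/4 ≈ -19.250)
q(d) = -73/330 (q(d) = (-10 + 1/22)/(27 + 18) = (-10 + 1/22)/45 = -219/22*1/45 = -73/330)
q(o) - (-676/1482 + 847/1528) = -73/330 - (-676/1482 + 847/1528) = -73/330 - (-676*1/1482 + 847*(1/1528)) = -73/330 - (-26/57 + 847/1528) = -73/330 - 1*8551/87096 = -73/330 - 8551/87096 = -509991/1596760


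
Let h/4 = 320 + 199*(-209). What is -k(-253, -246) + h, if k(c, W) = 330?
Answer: -165414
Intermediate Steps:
h = -165084 (h = 4*(320 + 199*(-209)) = 4*(320 - 41591) = 4*(-41271) = -165084)
-k(-253, -246) + h = -1*330 - 165084 = -330 - 165084 = -165414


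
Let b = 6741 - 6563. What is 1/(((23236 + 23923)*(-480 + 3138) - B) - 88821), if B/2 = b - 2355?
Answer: 1/125264155 ≈ 7.9831e-9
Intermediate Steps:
b = 178
B = -4354 (B = 2*(178 - 2355) = 2*(-2177) = -4354)
1/(((23236 + 23923)*(-480 + 3138) - B) - 88821) = 1/(((23236 + 23923)*(-480 + 3138) - 1*(-4354)) - 88821) = 1/((47159*2658 + 4354) - 88821) = 1/((125348622 + 4354) - 88821) = 1/(125352976 - 88821) = 1/125264155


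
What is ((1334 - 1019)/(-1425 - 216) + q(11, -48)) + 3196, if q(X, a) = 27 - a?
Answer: 1789132/547 ≈ 3270.8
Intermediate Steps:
((1334 - 1019)/(-1425 - 216) + q(11, -48)) + 3196 = ((1334 - 1019)/(-1425 - 216) + (27 - 1*(-48))) + 3196 = (315/(-1641) + (27 + 48)) + 3196 = (315*(-1/1641) + 75) + 3196 = (-105/547 + 75) + 3196 = 40920/547 + 3196 = 1789132/547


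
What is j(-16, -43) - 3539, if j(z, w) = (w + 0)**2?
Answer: -1690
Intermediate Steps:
j(z, w) = w**2
j(-16, -43) - 3539 = (-43)**2 - 3539 = 1849 - 3539 = -1690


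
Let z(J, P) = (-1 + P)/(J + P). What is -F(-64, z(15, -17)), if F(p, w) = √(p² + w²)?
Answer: -√4177 ≈ -64.630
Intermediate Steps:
z(J, P) = (-1 + P)/(J + P)
-F(-64, z(15, -17)) = -√((-64)² + ((-1 - 17)/(15 - 17))²) = -√(4096 + (-18/(-2))²) = -√(4096 + (-½*(-18))²) = -√(4096 + 9²) = -√(4096 + 81) = -√4177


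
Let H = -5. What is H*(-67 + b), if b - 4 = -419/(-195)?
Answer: 11866/39 ≈ 304.26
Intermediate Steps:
b = 1199/195 (b = 4 - 419/(-195) = 4 - 419*(-1/195) = 4 + 419/195 = 1199/195 ≈ 6.1487)
H*(-67 + b) = -5*(-67 + 1199/195) = -5*(-11866/195) = 11866/39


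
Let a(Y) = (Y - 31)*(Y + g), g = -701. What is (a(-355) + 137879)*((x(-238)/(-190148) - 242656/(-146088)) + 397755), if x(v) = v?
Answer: 53814154277542257145/248020902 ≈ 2.1697e+11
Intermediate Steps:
a(Y) = (-701 + Y)*(-31 + Y) (a(Y) = (Y - 31)*(Y - 701) = (-31 + Y)*(-701 + Y) = (-701 + Y)*(-31 + Y))
(a(-355) + 137879)*((x(-238)/(-190148) - 242656/(-146088)) + 397755) = ((21731 + (-355)**2 - 732*(-355)) + 137879)*((-238/(-190148) - 242656/(-146088)) + 397755) = ((21731 + 126025 + 259860) + 137879)*((-238*(-1/190148) - 242656*(-1/146088)) + 397755) = (407616 + 137879)*((17/13582 + 30332/18261) + 397755) = 545495*(412279661/248020902 + 397755) = 545495*(98651966154671/248020902) = 53814154277542257145/248020902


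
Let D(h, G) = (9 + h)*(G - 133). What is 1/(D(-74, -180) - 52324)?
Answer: -1/31979 ≈ -3.1270e-5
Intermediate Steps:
D(h, G) = (-133 + G)*(9 + h) (D(h, G) = (9 + h)*(-133 + G) = (-133 + G)*(9 + h))
1/(D(-74, -180) - 52324) = 1/((-1197 - 133*(-74) + 9*(-180) - 180*(-74)) - 52324) = 1/((-1197 + 9842 - 1620 + 13320) - 52324) = 1/(20345 - 52324) = 1/(-31979) = -1/31979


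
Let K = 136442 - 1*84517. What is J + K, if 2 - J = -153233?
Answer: 205160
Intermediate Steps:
J = 153235 (J = 2 - 1*(-153233) = 2 + 153233 = 153235)
K = 51925 (K = 136442 - 84517 = 51925)
J + K = 153235 + 51925 = 205160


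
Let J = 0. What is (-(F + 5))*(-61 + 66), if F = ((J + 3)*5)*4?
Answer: -325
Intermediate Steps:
F = 60 (F = ((0 + 3)*5)*4 = (3*5)*4 = 15*4 = 60)
(-(F + 5))*(-61 + 66) = (-(60 + 5))*(-61 + 66) = -1*65*5 = -65*5 = -325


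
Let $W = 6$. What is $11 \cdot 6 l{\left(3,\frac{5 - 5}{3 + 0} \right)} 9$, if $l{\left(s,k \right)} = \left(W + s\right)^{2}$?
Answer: $48114$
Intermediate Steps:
$l{\left(s,k \right)} = \left(6 + s\right)^{2}$
$11 \cdot 6 l{\left(3,\frac{5 - 5}{3 + 0} \right)} 9 = 11 \cdot 6 \left(6 + 3\right)^{2} \cdot 9 = 11 \cdot 6 \cdot 9^{2} \cdot 9 = 11 \cdot 6 \cdot 81 \cdot 9 = 11 \cdot 486 \cdot 9 = 5346 \cdot 9 = 48114$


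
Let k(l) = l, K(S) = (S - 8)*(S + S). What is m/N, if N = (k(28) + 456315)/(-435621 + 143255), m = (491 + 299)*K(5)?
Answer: 6929074200/456343 ≈ 15184.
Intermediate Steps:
K(S) = 2*S*(-8 + S) (K(S) = (-8 + S)*(2*S) = 2*S*(-8 + S))
m = -23700 (m = (491 + 299)*(2*5*(-8 + 5)) = 790*(2*5*(-3)) = 790*(-30) = -23700)
N = -456343/292366 (N = (28 + 456315)/(-435621 + 143255) = 456343/(-292366) = 456343*(-1/292366) = -456343/292366 ≈ -1.5609)
m/N = -23700/(-456343/292366) = -23700*(-292366/456343) = 6929074200/456343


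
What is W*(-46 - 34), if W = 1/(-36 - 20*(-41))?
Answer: -10/287 ≈ -0.034843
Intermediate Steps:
W = 1/2296 (W = -1/41/(-56) = -1/56*(-1/41) = 1/2296 ≈ 0.00043554)
W*(-46 - 34) = (-46 - 34)/2296 = (1/2296)*(-80) = -10/287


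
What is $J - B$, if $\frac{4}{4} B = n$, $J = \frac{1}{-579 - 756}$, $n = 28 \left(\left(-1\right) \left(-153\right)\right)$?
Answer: $- \frac{5719141}{1335} \approx -4284.0$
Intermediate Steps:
$n = 4284$ ($n = 28 \cdot 153 = 4284$)
$J = - \frac{1}{1335}$ ($J = \frac{1}{-1335} = - \frac{1}{1335} \approx -0.00074906$)
$B = 4284$
$J - B = - \frac{1}{1335} - 4284 = - \frac{5719141}{1335}$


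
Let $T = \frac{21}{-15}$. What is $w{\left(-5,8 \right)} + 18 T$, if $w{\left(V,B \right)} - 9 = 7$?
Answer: $- \frac{46}{5} \approx -9.2$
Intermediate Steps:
$T = - \frac{7}{5}$ ($T = 21 \left(- \frac{1}{15}\right) = - \frac{7}{5} \approx -1.4$)
$w{\left(V,B \right)} = 16$ ($w{\left(V,B \right)} = 9 + 7 = 16$)
$w{\left(-5,8 \right)} + 18 T = 16 + 18 \left(- \frac{7}{5}\right) = 16 - \frac{126}{5} = - \frac{46}{5}$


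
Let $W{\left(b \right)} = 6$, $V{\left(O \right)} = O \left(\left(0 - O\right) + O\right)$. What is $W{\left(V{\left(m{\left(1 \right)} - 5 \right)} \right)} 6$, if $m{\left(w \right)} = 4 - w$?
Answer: $36$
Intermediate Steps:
$V{\left(O \right)} = 0$ ($V{\left(O \right)} = O \left(- O + O\right) = O 0 = 0$)
$W{\left(V{\left(m{\left(1 \right)} - 5 \right)} \right)} 6 = 6 \cdot 6 = 36$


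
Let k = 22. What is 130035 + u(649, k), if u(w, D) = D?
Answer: 130057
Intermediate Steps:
130035 + u(649, k) = 130035 + 22 = 130057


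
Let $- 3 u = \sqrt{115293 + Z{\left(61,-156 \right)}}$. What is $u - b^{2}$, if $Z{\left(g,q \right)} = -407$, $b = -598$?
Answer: $-357604 - \frac{\sqrt{114886}}{3} \approx -3.5772 \cdot 10^{5}$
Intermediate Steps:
$u = - \frac{\sqrt{114886}}{3}$ ($u = - \frac{\sqrt{115293 - 407}}{3} = - \frac{\sqrt{114886}}{3} \approx -112.98$)
$u - b^{2} = - \frac{\sqrt{114886}}{3} - \left(-598\right)^{2} = - \frac{\sqrt{114886}}{3} - 357604 = -357604 - \frac{\sqrt{114886}}{3}$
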